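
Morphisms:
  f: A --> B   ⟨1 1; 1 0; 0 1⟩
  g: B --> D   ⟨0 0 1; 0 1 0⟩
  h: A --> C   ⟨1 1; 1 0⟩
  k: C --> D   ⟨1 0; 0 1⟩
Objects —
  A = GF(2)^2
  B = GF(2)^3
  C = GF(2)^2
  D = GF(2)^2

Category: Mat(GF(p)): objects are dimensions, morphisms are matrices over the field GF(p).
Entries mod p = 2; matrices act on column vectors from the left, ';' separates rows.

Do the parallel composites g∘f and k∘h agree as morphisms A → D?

Along f;g (path 1):
  e0=(1,0) f-->(1,1,0) g-->(0,1)
  e1=(0,1) f-->(1,0,1) g-->(1,0)
  ⟦path⟧₁ = ⟨0 1; 1 0⟩
Along h;k (path 2):
  e0=(1,0) h-->(1,1) k-->(1,1)
  e1=(0,1) h-->(1,0) k-->(1,0)
  ⟦path⟧₂ = ⟨1 1; 1 0⟩
Equal? differ; not commutative

Answer: DOES NOT COMMUTE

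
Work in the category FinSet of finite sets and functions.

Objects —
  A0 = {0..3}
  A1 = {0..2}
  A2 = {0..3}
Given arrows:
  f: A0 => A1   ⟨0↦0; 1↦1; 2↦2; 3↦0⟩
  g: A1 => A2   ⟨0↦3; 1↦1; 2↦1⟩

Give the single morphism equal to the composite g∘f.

  0 f=>0 g=>3
  1 f=>1 g=>1
  2 f=>2 g=>1
  3 f=>0 g=>3
⟦path⟧: ⟨0↦3; 1↦1; 2↦1; 3↦3⟩

Answer: ⟨0↦3; 1↦1; 2↦1; 3↦3⟩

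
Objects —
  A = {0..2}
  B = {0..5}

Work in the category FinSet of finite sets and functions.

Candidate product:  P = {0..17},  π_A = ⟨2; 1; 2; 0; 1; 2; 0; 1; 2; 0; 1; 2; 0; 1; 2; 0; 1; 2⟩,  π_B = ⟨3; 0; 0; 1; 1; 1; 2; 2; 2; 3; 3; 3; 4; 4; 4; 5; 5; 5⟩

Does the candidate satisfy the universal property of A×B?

|A|·|B| = 3·6 = 18;  |P| = 18
Check the pairing map k ↦ (π_A(k), π_B(k)):
  0 -> (2,3)
  1 -> (1,0)
  2 -> (2,0)
  3 -> (0,1)
  4 -> (1,1)
  5 -> (2,1)
  6 -> (0,2)
  7 -> (1,2)
  8 -> (2,2)
  9 -> (0,3)
  10 -> (1,3)
  11 -> (2,3)  ✗ repeats pair of k=0
  12 -> (0,4)
  13 -> (1,4)
  14 -> (2,4)
  15 -> (0,5)
  16 -> (1,5)
  17 -> (2,5)
distinct pairs in image: 17 / 18 needed
  → (2,3) hit at k=0 and k=11

Answer: NOT A VALID PRODUCT — duplicate pair at indices 11,0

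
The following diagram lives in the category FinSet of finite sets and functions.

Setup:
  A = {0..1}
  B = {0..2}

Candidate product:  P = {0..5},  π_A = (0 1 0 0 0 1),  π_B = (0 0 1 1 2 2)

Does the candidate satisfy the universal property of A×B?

Answer: NOT A VALID PRODUCT — duplicate pair at indices 2,3

Derivation:
|A|·|B| = 2·3 = 6;  |P| = 6
Check the pairing map k ↦ (π_A(k), π_B(k)):
  0 : (0,0)
  1 : (1,0)
  2 : (0,1)
  3 : (0,1)  ✗ repeats pair of k=2
  4 : (0,2)
  5 : (1,2)
distinct pairs in image: 5 / 6 needed
  → (0,1) hit at k=2 and k=3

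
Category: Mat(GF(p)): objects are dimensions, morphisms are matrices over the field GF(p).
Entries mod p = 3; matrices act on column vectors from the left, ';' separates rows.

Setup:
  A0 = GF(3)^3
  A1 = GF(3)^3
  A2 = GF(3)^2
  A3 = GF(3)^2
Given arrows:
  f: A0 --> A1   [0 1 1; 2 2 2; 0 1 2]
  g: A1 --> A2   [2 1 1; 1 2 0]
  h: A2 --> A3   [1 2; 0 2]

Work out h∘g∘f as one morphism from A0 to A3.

  e0=[1,0,0] f-->[0,2,0] g-->[2,1] h-->[1,2]
  e1=[0,1,0] f-->[1,2,1] g-->[2,2] h-->[0,1]
  e2=[0,0,1] f-->[1,2,2] g-->[0,2] h-->[1,1]
composite: [1 0 1; 2 1 1]

Answer: [1 0 1; 2 1 1]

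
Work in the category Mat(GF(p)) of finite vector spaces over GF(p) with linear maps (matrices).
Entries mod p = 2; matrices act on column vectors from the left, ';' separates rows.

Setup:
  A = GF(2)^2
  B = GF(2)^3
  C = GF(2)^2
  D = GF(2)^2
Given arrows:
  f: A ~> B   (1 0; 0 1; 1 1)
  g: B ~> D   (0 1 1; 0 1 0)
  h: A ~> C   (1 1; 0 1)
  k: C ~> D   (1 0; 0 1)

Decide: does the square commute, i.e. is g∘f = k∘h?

Along f;g (path 1):
  e0=[1,0] f~>[1,0,1] g~>[1,0]
  e1=[0,1] f~>[0,1,1] g~>[0,1]
  composite₁ = (1 0; 0 1)
Along h;k (path 2):
  e0=[1,0] h~>[1,0] k~>[1,0]
  e1=[0,1] h~>[1,1] k~>[1,1]
  composite₂ = (1 1; 0 1)
Equal? NO — does not commute

Answer: DOES NOT COMMUTE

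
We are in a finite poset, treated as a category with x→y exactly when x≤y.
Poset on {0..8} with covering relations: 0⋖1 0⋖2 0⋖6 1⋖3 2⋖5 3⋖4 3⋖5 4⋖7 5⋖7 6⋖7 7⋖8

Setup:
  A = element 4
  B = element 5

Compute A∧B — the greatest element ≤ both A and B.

Answer: A∧B = 3

Derivation:
Common predecessors of 4,5: {0,1,3}
  0 <= 3
  1 <= 3
  3 <= 3
glb = 3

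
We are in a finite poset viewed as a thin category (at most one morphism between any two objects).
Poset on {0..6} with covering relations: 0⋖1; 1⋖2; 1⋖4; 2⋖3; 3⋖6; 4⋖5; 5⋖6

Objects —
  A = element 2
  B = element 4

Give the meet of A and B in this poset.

Answer: A∧B = 1

Work:
{x : x⊑A ∧ x⊑B} = {0,1}  (A=2, B=4)
  0 ⊑ 1
  1 ⊑ 1
glb = 1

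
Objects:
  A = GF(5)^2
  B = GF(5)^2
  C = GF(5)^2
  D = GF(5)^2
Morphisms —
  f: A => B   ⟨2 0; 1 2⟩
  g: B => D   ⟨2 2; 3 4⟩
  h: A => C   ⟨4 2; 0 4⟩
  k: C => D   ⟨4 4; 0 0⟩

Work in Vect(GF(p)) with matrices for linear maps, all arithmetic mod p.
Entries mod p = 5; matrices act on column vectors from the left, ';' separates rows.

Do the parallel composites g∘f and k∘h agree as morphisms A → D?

Path 1 = f;g:
  e0=(1,0) f=>(2,1) g=>(1,0)
  e1=(0,1) f=>(0,2) g=>(4,3)
  composite₁ = ⟨1 4; 0 3⟩
Path 2 = h;k:
  e0=(1,0) h=>(4,0) k=>(1,0)
  e1=(0,1) h=>(2,4) k=>(4,0)
  composite₂ = ⟨1 4; 0 0⟩
Equal? differ; not commutative

Answer: DOES NOT COMMUTE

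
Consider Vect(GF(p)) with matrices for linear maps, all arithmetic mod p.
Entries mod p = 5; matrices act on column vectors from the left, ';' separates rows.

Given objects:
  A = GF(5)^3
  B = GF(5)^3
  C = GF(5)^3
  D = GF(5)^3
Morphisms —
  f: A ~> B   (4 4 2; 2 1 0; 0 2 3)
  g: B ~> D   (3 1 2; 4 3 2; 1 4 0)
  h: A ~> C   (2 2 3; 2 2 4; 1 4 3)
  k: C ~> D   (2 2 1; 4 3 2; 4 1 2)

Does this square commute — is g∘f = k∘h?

Along f;g (path 1):
  e0=(1,0,0) f~>(4,2,0) g~>(4,2,2)
  e1=(0,1,0) f~>(4,1,2) g~>(2,3,3)
  e2=(0,0,1) f~>(2,0,3) g~>(2,4,2)
  result₁ = (4 2 2; 2 3 4; 2 3 2)
Along h;k (path 2):
  e0=(1,0,0) h~>(2,2,1) k~>(4,1,2)
  e1=(0,1,0) h~>(2,2,4) k~>(2,2,3)
  e2=(0,0,1) h~>(3,4,3) k~>(2,0,2)
  result₂ = (4 2 2; 1 2 0; 2 3 2)
Equal? differ; not commutative

Answer: DOES NOT COMMUTE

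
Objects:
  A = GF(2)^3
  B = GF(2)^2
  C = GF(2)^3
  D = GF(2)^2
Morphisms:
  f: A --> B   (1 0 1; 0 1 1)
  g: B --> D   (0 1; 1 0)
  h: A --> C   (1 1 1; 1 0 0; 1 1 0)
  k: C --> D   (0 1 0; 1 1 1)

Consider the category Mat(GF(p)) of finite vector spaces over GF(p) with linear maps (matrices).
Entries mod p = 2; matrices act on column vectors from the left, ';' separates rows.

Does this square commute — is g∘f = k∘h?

Path 1 = f;g:
  e0=[1,0,0] f-->[1,0] g-->[0,1]
  e1=[0,1,0] f-->[0,1] g-->[1,0]
  e2=[0,0,1] f-->[1,1] g-->[1,1]
  ⟦path⟧₁ = (0 1 1; 1 0 1)
Path 2 = h;k:
  e0=[1,0,0] h-->[1,1,1] k-->[1,1]
  e1=[0,1,0] h-->[1,0,1] k-->[0,0]
  e2=[0,0,1] h-->[1,0,0] k-->[0,1]
  ⟦path⟧₂ = (1 0 0; 1 0 1)
Equal? NO — does not commute

Answer: DOES NOT COMMUTE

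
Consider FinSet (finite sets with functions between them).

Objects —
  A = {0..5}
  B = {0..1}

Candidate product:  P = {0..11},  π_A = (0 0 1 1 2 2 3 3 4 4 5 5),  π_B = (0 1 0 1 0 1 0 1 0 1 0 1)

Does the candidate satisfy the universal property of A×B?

Answer: VALID PRODUCT

Trace:
|A|·|B| = 6·2 = 12;  |P| = 12
Check the pairing map k ↦ (π_A(k), π_B(k)):
  0 ↦ (0,0)
  1 ↦ (0,1)
  2 ↦ (1,0)
  3 ↦ (1,1)
  4 ↦ (2,0)
  5 ↦ (2,1)
  6 ↦ (3,0)
  7 ↦ (3,1)
  8 ↦ (4,0)
  9 ↦ (4,1)
  10 ↦ (5,0)
  11 ↦ (5,1)
distinct pairs in image: 12 / 12 needed
  → bijection onto A×B; projections well-typed.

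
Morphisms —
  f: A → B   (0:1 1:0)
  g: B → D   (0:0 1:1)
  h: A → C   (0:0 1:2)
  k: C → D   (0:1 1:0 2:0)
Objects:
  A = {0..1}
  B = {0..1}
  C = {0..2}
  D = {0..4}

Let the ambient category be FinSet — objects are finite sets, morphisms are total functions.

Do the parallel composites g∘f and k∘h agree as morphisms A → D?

1) trace f;g:
  0 f→1 g→1
  1 f→0 g→0
  ⟦path⟧₁ = (0:1 1:0)
2) trace h;k:
  0 h→0 k→1
  1 h→2 k→0
  ⟦path⟧₂ = (0:1 1:0)
Equal? YES — commutes

Answer: COMMUTES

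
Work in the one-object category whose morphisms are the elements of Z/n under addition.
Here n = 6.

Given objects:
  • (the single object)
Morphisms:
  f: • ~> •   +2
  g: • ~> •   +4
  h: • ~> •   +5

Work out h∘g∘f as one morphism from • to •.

Answer: +5

Derivation:
  0 +2≡2 +4≡0 +5≡5  (mod 6)
composite: +5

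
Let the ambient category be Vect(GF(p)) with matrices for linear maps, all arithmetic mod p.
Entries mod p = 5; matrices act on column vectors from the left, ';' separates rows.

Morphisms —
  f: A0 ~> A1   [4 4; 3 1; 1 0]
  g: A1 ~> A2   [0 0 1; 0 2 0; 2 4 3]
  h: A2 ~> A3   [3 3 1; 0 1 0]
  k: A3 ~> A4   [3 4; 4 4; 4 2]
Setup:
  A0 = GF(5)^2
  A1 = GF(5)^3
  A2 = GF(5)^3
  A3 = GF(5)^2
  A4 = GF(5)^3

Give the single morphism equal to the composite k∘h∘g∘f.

Answer: [1 2; 0 0; 3 1]

Derivation:
  e0=(1,0) f~>(4,3,1) g~>(1,1,3) h~>(4,1) k~>(1,0,3)
  e1=(0,1) f~>(4,1,0) g~>(0,2,2) h~>(3,2) k~>(2,0,1)
⟦path⟧: [1 2; 0 0; 3 1]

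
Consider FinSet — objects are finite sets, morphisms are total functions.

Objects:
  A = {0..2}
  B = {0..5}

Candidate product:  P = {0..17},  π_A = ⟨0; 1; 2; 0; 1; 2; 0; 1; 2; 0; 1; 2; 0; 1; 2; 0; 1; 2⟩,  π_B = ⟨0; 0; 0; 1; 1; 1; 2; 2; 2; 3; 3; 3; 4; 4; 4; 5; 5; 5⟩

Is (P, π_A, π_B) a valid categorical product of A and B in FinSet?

Answer: VALID PRODUCT

Trace:
|A|·|B| = 3·6 = 18;  |P| = 18
Check the pairing map k ↦ (π_A(k), π_B(k)):
  0 ↦ (0,0)
  1 ↦ (1,0)
  2 ↦ (2,0)
  3 ↦ (0,1)
  4 ↦ (1,1)
  5 ↦ (2,1)
  6 ↦ (0,2)
  7 ↦ (1,2)
  8 ↦ (2,2)
  9 ↦ (0,3)
  10 ↦ (1,3)
  11 ↦ (2,3)
  12 ↦ (0,4)
  13 ↦ (1,4)
  14 ↦ (2,4)
  15 ↦ (0,5)
  16 ↦ (1,5)
  17 ↦ (2,5)
distinct pairs in image: 18 / 18 needed
  → bijection onto A×B; projections well-typed.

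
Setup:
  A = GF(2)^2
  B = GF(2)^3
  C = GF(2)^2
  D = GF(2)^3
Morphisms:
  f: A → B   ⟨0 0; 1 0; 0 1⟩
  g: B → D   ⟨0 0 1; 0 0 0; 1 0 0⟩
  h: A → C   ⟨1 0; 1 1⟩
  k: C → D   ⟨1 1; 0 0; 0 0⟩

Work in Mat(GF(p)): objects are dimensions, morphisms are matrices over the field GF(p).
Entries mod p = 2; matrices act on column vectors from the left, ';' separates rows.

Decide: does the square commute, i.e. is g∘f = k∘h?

Answer: COMMUTES

Derivation:
Along f;g (path 1):
  e0=⟨1,0⟩ f→⟨0,1,0⟩ g→⟨0,0,0⟩
  e1=⟨0,1⟩ f→⟨0,0,1⟩ g→⟨1,0,0⟩
  result₁ = ⟨0 1; 0 0; 0 0⟩
Along h;k (path 2):
  e0=⟨1,0⟩ h→⟨1,1⟩ k→⟨0,0,0⟩
  e1=⟨0,1⟩ h→⟨0,1⟩ k→⟨1,0,0⟩
  result₂ = ⟨0 1; 0 0; 0 0⟩
Equal? YES — commutes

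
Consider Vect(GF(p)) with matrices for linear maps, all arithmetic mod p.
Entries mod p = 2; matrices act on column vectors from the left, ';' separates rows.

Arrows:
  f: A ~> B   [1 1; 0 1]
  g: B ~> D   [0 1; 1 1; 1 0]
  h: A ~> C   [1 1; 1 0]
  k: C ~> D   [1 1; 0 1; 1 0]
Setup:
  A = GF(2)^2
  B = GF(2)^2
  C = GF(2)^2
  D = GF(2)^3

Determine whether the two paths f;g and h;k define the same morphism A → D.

Path 1 = f;g:
  e0=[1,0] f~>[1,0] g~>[0,1,1]
  e1=[0,1] f~>[1,1] g~>[1,0,1]
  composite₁ = [0 1; 1 0; 1 1]
Path 2 = h;k:
  e0=[1,0] h~>[1,1] k~>[0,1,1]
  e1=[0,1] h~>[1,0] k~>[1,0,1]
  composite₂ = [0 1; 1 0; 1 1]
Equal? equal; square commutes

Answer: COMMUTES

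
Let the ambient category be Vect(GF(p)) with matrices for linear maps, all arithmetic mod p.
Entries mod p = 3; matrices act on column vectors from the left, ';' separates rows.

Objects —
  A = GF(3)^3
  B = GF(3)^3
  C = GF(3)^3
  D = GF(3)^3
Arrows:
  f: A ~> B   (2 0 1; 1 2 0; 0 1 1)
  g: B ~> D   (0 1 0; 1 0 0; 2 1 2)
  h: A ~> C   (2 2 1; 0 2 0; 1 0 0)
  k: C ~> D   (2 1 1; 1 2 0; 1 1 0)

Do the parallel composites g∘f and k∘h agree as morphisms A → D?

Answer: DOES NOT COMMUTE

Work:
Path 1 = f;g:
  e0=[1,0,0] f~>[2,1,0] g~>[1,2,2]
  e1=[0,1,0] f~>[0,2,1] g~>[2,0,1]
  e2=[0,0,1] f~>[1,0,1] g~>[0,1,1]
  result₁ = (1 2 0; 2 0 1; 2 1 1)
Path 2 = h;k:
  e0=[1,0,0] h~>[2,0,1] k~>[2,2,2]
  e1=[0,1,0] h~>[2,2,0] k~>[0,0,1]
  e2=[0,0,1] h~>[1,0,0] k~>[2,1,1]
  result₂ = (2 0 2; 2 0 1; 2 1 1)
Equal? distinct morphisms ✗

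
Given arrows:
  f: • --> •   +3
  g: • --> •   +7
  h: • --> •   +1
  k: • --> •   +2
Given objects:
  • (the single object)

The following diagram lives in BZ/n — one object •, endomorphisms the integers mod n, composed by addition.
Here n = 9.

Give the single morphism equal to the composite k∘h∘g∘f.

Answer: +4

Derivation:
  0 +3≡3 +7≡1 +1≡2 +2≡4  (mod 9)
result: +4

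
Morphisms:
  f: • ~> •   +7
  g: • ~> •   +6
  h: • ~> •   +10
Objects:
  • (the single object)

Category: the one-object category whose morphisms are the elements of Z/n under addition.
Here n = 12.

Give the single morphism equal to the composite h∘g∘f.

  0 +7≡7 +6≡1 +10≡11  (mod 12)
result: +11

Answer: +11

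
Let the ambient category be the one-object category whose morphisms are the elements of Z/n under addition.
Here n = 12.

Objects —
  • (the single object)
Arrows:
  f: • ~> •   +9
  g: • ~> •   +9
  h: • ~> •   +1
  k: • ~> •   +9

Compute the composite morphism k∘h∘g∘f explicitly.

Answer: +4

Derivation:
  0 +9≡9 +9≡6 +1≡7 +9≡4  (mod 12)
result: +4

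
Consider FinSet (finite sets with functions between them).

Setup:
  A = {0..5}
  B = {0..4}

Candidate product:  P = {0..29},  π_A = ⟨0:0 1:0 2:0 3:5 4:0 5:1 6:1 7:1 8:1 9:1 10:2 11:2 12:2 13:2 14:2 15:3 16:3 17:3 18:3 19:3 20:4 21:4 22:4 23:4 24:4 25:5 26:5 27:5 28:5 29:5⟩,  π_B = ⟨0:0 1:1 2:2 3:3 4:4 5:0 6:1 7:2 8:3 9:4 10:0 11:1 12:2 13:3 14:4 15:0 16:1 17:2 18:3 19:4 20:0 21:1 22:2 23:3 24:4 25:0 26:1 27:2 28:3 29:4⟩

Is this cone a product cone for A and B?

|A|·|B| = 6·5 = 30;  |P| = 30
Check the pairing map k ↦ (π_A(k), π_B(k)):
  0 : (0,0)
  1 : (0,1)
  2 : (0,2)
  3 : (5,3)
  4 : (0,4)
  5 : (1,0)
  6 : (1,1)
  7 : (1,2)
  8 : (1,3)
  9 : (1,4)
  10 : (2,0)
  11 : (2,1)
  12 : (2,2)
  13 : (2,3)
  14 : (2,4)
  15 : (3,0)
  16 : (3,1)
  17 : (3,2)
  18 : (3,3)
  19 : (3,4)
  20 : (4,0)
  21 : (4,1)
  22 : (4,2)
  23 : (4,3)
  24 : (4,4)
  25 : (5,0)
  26 : (5,1)
  27 : (5,2)
  28 : (5,3)  ✗ repeats pair of k=3
  29 : (5,4)
distinct pairs in image: 29 / 30 needed
  → (5,3) hit at k=3 and k=28

Answer: NOT A VALID PRODUCT — duplicate pair at indices 28,3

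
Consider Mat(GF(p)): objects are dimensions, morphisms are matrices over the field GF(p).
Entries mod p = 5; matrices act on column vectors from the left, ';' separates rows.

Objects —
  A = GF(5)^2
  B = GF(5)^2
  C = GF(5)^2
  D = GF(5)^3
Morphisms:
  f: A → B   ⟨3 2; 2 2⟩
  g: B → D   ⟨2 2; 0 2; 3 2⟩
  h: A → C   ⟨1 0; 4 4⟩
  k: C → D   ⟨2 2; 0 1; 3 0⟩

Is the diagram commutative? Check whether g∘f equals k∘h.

Answer: COMMUTES

Trace:
1) trace f;g:
  e0=⟨1,0⟩ f→⟨3,2⟩ g→⟨0,4,3⟩
  e1=⟨0,1⟩ f→⟨2,2⟩ g→⟨3,4,0⟩
  ⟦path⟧₁ = ⟨0 3; 4 4; 3 0⟩
2) trace h;k:
  e0=⟨1,0⟩ h→⟨1,4⟩ k→⟨0,4,3⟩
  e1=⟨0,1⟩ h→⟨0,4⟩ k→⟨3,4,0⟩
  ⟦path⟧₂ = ⟨0 3; 4 4; 3 0⟩
Equal? same morphism ✓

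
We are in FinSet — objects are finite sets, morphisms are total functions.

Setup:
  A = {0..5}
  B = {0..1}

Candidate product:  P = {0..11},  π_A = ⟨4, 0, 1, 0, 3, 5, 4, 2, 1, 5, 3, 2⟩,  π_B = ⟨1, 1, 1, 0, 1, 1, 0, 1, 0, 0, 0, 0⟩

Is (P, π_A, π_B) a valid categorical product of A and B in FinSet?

Answer: VALID PRODUCT

Work:
|A|·|B| = 6·2 = 12;  |P| = 12
Check the pairing map k ↦ (π_A(k), π_B(k)):
  0 -> (4,1)
  1 -> (0,1)
  2 -> (1,1)
  3 -> (0,0)
  4 -> (3,1)
  5 -> (5,1)
  6 -> (4,0)
  7 -> (2,1)
  8 -> (1,0)
  9 -> (5,0)
  10 -> (3,0)
  11 -> (2,0)
distinct pairs in image: 12 / 12 needed
  → bijection onto A×B; projections well-typed.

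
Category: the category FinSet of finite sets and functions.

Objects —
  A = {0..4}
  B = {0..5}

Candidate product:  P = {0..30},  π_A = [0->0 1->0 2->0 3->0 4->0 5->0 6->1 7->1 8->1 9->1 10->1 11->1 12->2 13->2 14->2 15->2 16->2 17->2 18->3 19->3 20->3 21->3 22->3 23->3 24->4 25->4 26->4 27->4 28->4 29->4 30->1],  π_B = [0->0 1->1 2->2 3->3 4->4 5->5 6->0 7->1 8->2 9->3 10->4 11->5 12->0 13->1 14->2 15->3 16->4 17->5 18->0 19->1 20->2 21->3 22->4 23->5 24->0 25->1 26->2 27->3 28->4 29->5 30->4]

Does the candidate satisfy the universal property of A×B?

Answer: NOT A VALID PRODUCT — |P|=31 ≠ |A|·|B|=30

Trace:
|A|·|B| = 5·6 = 30;  |P| = 31
  → cardinalities differ; no bijection possible.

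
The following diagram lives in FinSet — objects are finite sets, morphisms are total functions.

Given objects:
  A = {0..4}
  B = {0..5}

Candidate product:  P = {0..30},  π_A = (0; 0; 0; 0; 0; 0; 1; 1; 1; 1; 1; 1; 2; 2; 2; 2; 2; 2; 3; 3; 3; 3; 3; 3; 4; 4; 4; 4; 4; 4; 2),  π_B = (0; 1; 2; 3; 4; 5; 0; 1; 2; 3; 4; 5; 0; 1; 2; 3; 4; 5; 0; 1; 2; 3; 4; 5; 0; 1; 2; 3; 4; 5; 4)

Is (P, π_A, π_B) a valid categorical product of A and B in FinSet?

Answer: NOT A VALID PRODUCT — |P|=31 ≠ |A|·|B|=30

Trace:
|A|·|B| = 5·6 = 30;  |P| = 31
  → cardinalities differ; no bijection possible.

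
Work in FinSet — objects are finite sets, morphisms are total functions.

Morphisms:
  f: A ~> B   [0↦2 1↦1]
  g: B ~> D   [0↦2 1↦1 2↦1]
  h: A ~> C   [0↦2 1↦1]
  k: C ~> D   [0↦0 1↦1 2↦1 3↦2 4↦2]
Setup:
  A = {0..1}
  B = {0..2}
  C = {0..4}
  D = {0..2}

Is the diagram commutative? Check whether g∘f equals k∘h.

Answer: COMMUTES

Work:
Along f;g (path 1):
  0 f~>2 g~>1
  1 f~>1 g~>1
  ⟦path⟧₁ = [0↦1 1↦1]
Along h;k (path 2):
  0 h~>2 k~>1
  1 h~>1 k~>1
  ⟦path⟧₂ = [0↦1 1↦1]
Equal? same morphism ✓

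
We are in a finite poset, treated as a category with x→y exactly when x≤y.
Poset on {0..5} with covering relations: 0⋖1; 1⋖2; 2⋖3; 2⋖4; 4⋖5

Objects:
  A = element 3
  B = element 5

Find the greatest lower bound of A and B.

Answer: A∧B = 2

Work:
Lower bounds of A=3 and B=5: {0,1,2}
  0 ≤ 2
  1 ≤ 2
  2 ≤ 2
glb = 2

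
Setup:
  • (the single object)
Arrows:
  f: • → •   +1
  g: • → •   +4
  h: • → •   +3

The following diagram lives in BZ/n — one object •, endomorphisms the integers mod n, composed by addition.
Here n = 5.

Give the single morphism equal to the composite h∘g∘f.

  0 +1≡1 +4≡0 +3≡3  (mod 5)
⟦path⟧: +3

Answer: +3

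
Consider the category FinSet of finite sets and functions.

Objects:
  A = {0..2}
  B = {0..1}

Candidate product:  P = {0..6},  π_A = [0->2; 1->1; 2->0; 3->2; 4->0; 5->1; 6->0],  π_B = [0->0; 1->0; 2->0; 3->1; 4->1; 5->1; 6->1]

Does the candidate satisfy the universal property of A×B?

Answer: NOT A VALID PRODUCT — |P|=7 ≠ |A|·|B|=6

Derivation:
|A|·|B| = 3·2 = 6;  |P| = 7
  → cardinalities differ; no bijection possible.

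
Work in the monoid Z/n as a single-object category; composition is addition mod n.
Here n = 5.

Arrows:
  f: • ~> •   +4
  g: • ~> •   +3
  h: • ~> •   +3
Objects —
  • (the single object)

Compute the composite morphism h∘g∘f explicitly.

Answer: +0

Derivation:
  0 +4≡4 +3≡2 +3≡0  (mod 5)
composite: +0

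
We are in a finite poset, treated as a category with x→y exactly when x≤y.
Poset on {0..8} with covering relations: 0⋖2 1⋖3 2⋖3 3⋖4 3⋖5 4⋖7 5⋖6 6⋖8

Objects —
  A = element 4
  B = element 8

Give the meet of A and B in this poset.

Common predecessors of 4,8: {0,1,2,3}
  0 ⊑ 3
  1 ⊑ 3
  2 ⊑ 3
  3 ⊑ 3
glb = 3

Answer: A∧B = 3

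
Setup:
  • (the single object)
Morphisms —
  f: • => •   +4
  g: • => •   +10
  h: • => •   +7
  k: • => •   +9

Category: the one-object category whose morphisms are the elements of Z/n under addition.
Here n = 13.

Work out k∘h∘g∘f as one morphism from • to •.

Answer: +4

Trace:
  0 +4≡4 +10≡1 +7≡8 +9≡4  (mod 13)
composite: +4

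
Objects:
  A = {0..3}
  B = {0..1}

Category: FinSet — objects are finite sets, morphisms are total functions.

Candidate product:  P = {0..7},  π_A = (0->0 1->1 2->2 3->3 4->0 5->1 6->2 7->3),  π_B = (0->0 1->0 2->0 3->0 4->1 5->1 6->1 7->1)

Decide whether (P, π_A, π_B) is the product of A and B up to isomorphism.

|A|·|B| = 4·2 = 8;  |P| = 8
Check the pairing map k ↦ (π_A(k), π_B(k)):
  0 -> (0,0)
  1 -> (1,0)
  2 -> (2,0)
  3 -> (3,0)
  4 -> (0,1)
  5 -> (1,1)
  6 -> (2,1)
  7 -> (3,1)
distinct pairs in image: 8 / 8 needed
  → bijection onto A×B; projections well-typed.

Answer: VALID PRODUCT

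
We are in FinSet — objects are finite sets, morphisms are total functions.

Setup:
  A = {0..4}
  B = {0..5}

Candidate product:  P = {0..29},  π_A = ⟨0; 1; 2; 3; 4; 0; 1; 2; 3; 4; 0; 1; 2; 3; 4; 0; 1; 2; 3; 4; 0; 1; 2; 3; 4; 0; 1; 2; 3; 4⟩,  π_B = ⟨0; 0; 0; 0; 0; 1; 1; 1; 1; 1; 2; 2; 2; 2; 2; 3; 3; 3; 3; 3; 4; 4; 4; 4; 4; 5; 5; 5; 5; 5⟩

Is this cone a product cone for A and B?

|A|·|B| = 5·6 = 30;  |P| = 30
Check the pairing map k ↦ (π_A(k), π_B(k)):
  0 ↦ (0,0)
  1 ↦ (1,0)
  2 ↦ (2,0)
  3 ↦ (3,0)
  4 ↦ (4,0)
  5 ↦ (0,1)
  6 ↦ (1,1)
  7 ↦ (2,1)
  8 ↦ (3,1)
  9 ↦ (4,1)
  10 ↦ (0,2)
  11 ↦ (1,2)
  12 ↦ (2,2)
  13 ↦ (3,2)
  14 ↦ (4,2)
  15 ↦ (0,3)
  16 ↦ (1,3)
  17 ↦ (2,3)
  18 ↦ (3,3)
  19 ↦ (4,3)
  20 ↦ (0,4)
  21 ↦ (1,4)
  22 ↦ (2,4)
  23 ↦ (3,4)
  24 ↦ (4,4)
  25 ↦ (0,5)
  26 ↦ (1,5)
  27 ↦ (2,5)
  28 ↦ (3,5)
  29 ↦ (4,5)
distinct pairs in image: 30 / 30 needed
  → bijection onto A×B; projections well-typed.

Answer: VALID PRODUCT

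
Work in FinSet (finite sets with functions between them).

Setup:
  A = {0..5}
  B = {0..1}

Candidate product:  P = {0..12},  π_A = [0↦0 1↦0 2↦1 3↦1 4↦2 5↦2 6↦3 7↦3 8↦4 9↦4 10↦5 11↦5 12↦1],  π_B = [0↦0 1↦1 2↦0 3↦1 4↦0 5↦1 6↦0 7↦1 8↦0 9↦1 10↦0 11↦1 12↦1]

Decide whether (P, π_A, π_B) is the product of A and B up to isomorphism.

Answer: NOT A VALID PRODUCT — |P|=13 ≠ |A|·|B|=12

Trace:
|A|·|B| = 6·2 = 12;  |P| = 13
  → cardinalities differ; no bijection possible.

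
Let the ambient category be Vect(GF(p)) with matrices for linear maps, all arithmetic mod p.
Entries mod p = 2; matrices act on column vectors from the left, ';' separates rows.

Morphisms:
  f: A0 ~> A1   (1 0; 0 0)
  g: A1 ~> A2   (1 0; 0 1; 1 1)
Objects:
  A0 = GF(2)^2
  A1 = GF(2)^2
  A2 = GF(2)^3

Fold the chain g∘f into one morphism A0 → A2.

Answer: (1 0; 0 0; 1 0)

Derivation:
  e0=(1,0) f~>(1,0) g~>(1,0,1)
  e1=(0,1) f~>(0,0) g~>(0,0,0)
result: (1 0; 0 0; 1 0)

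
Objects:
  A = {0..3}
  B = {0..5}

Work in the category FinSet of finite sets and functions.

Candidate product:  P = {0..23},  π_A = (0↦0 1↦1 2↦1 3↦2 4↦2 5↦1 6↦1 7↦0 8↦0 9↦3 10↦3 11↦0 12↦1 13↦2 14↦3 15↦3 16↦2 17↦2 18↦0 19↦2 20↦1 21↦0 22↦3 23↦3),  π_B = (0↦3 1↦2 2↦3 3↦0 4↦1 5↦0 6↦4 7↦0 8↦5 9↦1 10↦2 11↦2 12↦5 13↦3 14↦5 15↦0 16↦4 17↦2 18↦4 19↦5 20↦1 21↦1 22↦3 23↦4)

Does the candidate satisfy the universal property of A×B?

|A|·|B| = 4·6 = 24;  |P| = 24
Check the pairing map k ↦ (π_A(k), π_B(k)):
  0 ↦ (0,3)
  1 ↦ (1,2)
  2 ↦ (1,3)
  3 ↦ (2,0)
  4 ↦ (2,1)
  5 ↦ (1,0)
  6 ↦ (1,4)
  7 ↦ (0,0)
  8 ↦ (0,5)
  9 ↦ (3,1)
  10 ↦ (3,2)
  11 ↦ (0,2)
  12 ↦ (1,5)
  13 ↦ (2,3)
  14 ↦ (3,5)
  15 ↦ (3,0)
  16 ↦ (2,4)
  17 ↦ (2,2)
  18 ↦ (0,4)
  19 ↦ (2,5)
  20 ↦ (1,1)
  21 ↦ (0,1)
  22 ↦ (3,3)
  23 ↦ (3,4)
distinct pairs in image: 24 / 24 needed
  → bijection onto A×B; projections well-typed.

Answer: VALID PRODUCT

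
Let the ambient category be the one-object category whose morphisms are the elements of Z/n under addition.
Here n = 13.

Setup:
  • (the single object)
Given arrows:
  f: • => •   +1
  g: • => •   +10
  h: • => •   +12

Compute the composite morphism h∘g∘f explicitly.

  0 +1≡1 +10≡11 +12≡10  (mod 13)
composite: +10

Answer: +10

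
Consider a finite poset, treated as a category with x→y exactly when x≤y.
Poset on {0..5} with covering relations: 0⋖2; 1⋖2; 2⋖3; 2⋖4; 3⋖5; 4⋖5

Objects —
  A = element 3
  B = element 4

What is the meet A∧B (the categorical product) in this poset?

Answer: A∧B = 2

Trace:
Common predecessors of 3,4: {0,1,2}
  0 ⊑ 2
  1 ⊑ 2
  2 ⊑ 2
glb = 2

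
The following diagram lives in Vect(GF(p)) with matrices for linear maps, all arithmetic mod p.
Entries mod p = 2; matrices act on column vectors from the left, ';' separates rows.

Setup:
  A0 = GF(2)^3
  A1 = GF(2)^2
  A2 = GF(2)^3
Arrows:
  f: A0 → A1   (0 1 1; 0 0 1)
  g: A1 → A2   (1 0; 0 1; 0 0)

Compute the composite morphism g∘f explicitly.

  e0=(1,0,0) f→(0,0) g→(0,0,0)
  e1=(0,1,0) f→(1,0) g→(1,0,0)
  e2=(0,0,1) f→(1,1) g→(1,1,0)
⟦path⟧: (0 1 1; 0 0 1; 0 0 0)

Answer: (0 1 1; 0 0 1; 0 0 0)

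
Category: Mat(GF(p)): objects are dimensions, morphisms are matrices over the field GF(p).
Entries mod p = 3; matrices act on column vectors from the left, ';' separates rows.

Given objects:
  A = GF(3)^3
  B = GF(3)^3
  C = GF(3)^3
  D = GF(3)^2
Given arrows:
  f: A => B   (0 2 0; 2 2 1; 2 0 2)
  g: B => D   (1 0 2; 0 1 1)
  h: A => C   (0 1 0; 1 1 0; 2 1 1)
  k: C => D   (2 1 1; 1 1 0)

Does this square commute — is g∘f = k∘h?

Along f;g (path 1):
  e0=[1,0,0] f=>[0,2,2] g=>[1,1]
  e1=[0,1,0] f=>[2,2,0] g=>[2,2]
  e2=[0,0,1] f=>[0,1,2] g=>[1,0]
  result₁ = (1 2 1; 1 2 0)
Along h;k (path 2):
  e0=[1,0,0] h=>[0,1,2] k=>[0,1]
  e1=[0,1,0] h=>[1,1,1] k=>[1,2]
  e2=[0,0,1] h=>[0,0,1] k=>[1,0]
  result₂ = (0 1 1; 1 2 0)
Equal? differ; not commutative

Answer: DOES NOT COMMUTE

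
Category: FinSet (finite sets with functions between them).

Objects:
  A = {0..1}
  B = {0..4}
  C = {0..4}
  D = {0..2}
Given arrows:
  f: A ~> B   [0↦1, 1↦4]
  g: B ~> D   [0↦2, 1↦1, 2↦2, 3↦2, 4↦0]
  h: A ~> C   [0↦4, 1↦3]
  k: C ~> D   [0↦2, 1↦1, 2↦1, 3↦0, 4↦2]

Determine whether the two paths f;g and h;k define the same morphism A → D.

Answer: DOES NOT COMMUTE

Derivation:
Path 1 = f;g:
  0 f~>1 g~>1
  1 f~>4 g~>0
  ⟦path⟧₁ = [0↦1, 1↦0]
Path 2 = h;k:
  0 h~>4 k~>2
  1 h~>3 k~>0
  ⟦path⟧₂ = [0↦2, 1↦0]
Equal? differ; not commutative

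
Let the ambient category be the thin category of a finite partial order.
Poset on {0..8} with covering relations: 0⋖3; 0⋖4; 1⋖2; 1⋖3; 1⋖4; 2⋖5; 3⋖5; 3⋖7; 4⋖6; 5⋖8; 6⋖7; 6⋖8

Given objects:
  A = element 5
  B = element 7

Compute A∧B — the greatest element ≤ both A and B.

Answer: A∧B = 3

Work:
Common predecessors of 5,7: {0,1,3}
  0 ⊑ 3
  1 ⊑ 3
  3 ⊑ 3
glb = 3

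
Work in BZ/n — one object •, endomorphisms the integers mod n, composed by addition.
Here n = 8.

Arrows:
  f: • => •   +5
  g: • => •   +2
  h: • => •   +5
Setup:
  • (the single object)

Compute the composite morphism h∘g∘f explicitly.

  0 +5≡5 +2≡7 +5≡4  (mod 8)
⟦path⟧: +4

Answer: +4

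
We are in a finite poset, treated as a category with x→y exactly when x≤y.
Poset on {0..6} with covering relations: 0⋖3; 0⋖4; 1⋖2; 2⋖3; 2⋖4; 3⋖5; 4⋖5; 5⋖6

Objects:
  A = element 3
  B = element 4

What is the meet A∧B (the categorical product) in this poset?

Lower bounds of A=3 and B=4: {0,1,2}
  maximal lower bounds 0 and 2 are incomparable: neither 0≤2 nor 2≤0
→ no greatest lower bound exists

Answer: NO MEET EXISTS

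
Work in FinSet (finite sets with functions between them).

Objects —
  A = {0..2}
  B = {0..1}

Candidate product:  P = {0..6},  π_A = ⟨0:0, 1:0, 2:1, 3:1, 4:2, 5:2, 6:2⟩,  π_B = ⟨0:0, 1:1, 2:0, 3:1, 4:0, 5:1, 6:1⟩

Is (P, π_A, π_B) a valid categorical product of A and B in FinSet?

|A|·|B| = 3·2 = 6;  |P| = 7
  → cardinalities differ; no bijection possible.

Answer: NOT A VALID PRODUCT — |P|=7 ≠ |A|·|B|=6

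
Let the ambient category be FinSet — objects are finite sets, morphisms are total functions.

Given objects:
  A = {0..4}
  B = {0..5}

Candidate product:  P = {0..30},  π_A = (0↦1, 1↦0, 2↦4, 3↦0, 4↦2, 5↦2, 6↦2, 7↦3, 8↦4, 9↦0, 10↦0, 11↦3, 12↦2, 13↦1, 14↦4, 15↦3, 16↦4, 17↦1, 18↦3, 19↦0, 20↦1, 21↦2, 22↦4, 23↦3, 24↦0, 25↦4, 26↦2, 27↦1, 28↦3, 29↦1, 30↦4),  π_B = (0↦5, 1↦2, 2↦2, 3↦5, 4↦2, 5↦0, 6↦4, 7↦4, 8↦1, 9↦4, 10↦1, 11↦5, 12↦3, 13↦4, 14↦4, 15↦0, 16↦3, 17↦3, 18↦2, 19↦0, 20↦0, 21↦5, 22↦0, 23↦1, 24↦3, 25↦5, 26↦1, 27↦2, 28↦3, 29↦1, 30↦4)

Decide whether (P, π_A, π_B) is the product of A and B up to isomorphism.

|A|·|B| = 5·6 = 30;  |P| = 31
  → cardinalities differ; no bijection possible.

Answer: NOT A VALID PRODUCT — |P|=31 ≠ |A|·|B|=30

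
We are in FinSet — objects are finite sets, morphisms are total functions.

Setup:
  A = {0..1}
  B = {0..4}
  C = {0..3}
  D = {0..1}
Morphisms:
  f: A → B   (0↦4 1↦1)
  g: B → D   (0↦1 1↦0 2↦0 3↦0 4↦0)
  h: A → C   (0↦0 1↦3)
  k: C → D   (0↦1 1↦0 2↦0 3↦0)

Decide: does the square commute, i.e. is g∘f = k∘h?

Path 1 = f;g:
  0 f→4 g→0
  1 f→1 g→0
  ⟦path⟧₁ = (0↦0 1↦0)
Path 2 = h;k:
  0 h→0 k→1
  1 h→3 k→0
  ⟦path⟧₂ = (0↦1 1↦0)
Equal? NO — does not commute

Answer: DOES NOT COMMUTE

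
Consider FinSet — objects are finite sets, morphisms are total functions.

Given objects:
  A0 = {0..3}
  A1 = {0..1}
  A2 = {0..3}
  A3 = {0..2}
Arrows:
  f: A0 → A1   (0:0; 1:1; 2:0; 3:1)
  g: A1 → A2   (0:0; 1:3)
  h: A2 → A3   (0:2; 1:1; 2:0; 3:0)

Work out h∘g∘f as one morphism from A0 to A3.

Answer: (0:2; 1:0; 2:2; 3:0)

Derivation:
  0 f→0 g→0 h→2
  1 f→1 g→3 h→0
  2 f→0 g→0 h→2
  3 f→1 g→3 h→0
⟦path⟧: (0:2; 1:0; 2:2; 3:0)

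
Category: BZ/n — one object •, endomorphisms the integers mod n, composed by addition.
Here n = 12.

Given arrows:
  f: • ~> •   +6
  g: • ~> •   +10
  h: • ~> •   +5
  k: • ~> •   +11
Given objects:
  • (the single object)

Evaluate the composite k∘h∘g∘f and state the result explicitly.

Answer: +8

Derivation:
  0 +6≡6 +10≡4 +5≡9 +11≡8  (mod 12)
result: +8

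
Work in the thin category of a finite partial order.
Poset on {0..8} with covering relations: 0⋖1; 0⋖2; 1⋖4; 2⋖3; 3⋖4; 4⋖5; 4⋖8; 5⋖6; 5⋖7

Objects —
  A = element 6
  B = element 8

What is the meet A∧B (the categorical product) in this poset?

Answer: A∧B = 4

Trace:
{x : x⊑A ∧ x⊑B} = {0,1,2,3,4}  (A=6, B=8)
  0 ⊑ 4
  1 ⊑ 4
  2 ⊑ 4
  3 ⊑ 4
  4 ⊑ 4
glb = 4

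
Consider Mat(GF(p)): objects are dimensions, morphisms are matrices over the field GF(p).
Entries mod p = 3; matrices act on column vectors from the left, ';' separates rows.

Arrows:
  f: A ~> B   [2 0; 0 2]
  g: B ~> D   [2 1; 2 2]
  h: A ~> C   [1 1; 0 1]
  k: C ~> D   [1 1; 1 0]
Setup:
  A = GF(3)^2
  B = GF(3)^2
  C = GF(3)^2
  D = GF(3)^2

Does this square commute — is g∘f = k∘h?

Answer: COMMUTES

Trace:
Along f;g (path 1):
  e0=[1,0] f~>[2,0] g~>[1,1]
  e1=[0,1] f~>[0,2] g~>[2,1]
  result₁ = [1 2; 1 1]
Along h;k (path 2):
  e0=[1,0] h~>[1,0] k~>[1,1]
  e1=[0,1] h~>[1,1] k~>[2,1]
  result₂ = [1 2; 1 1]
Equal? equal; square commutes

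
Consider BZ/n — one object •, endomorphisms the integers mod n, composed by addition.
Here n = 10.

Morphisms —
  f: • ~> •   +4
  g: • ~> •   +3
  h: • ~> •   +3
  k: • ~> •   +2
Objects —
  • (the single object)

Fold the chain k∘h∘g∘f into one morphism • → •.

Answer: +2

Trace:
  0 +4≡4 +3≡7 +3≡0 +2≡2  (mod 10)
composite: +2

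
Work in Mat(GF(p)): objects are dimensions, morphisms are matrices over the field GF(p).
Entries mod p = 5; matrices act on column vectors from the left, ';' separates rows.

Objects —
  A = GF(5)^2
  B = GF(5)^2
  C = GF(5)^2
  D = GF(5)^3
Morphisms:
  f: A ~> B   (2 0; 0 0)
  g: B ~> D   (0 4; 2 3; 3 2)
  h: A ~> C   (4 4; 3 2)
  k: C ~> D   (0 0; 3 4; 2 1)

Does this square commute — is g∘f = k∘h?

1) trace f;g:
  e0=(1,0) f~>(2,0) g~>(0,4,1)
  e1=(0,1) f~>(0,0) g~>(0,0,0)
  result₁ = (0 0; 4 0; 1 0)
2) trace h;k:
  e0=(1,0) h~>(4,3) k~>(0,4,1)
  e1=(0,1) h~>(4,2) k~>(0,0,0)
  result₂ = (0 0; 4 0; 1 0)
Equal? same morphism ✓

Answer: COMMUTES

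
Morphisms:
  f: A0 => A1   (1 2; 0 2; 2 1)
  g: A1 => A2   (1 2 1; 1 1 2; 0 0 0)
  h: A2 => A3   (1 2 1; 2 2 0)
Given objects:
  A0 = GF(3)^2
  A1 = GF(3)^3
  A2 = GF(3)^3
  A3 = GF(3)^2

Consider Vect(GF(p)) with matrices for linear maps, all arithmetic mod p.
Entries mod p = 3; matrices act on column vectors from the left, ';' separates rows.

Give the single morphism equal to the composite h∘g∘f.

Answer: (1 1; 1 2)

Work:
  e0=[1,0] f=>[1,0,2] g=>[0,2,0] h=>[1,1]
  e1=[0,1] f=>[2,2,1] g=>[1,0,0] h=>[1,2]
result: (1 1; 1 2)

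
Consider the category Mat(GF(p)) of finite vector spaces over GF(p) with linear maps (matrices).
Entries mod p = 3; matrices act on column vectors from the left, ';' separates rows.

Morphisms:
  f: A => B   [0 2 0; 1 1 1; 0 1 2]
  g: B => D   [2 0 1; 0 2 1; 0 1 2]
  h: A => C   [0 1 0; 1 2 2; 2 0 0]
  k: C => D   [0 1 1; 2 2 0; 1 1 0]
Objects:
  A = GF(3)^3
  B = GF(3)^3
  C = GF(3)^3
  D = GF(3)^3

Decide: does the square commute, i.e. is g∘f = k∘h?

Answer: COMMUTES

Trace:
Path 1 = f;g:
  e0=⟨1,0,0⟩ f=>⟨0,1,0⟩ g=>⟨0,2,1⟩
  e1=⟨0,1,0⟩ f=>⟨2,1,1⟩ g=>⟨2,0,0⟩
  e2=⟨0,0,1⟩ f=>⟨0,1,2⟩ g=>⟨2,1,2⟩
  result₁ = [0 2 2; 2 0 1; 1 0 2]
Path 2 = h;k:
  e0=⟨1,0,0⟩ h=>⟨0,1,2⟩ k=>⟨0,2,1⟩
  e1=⟨0,1,0⟩ h=>⟨1,2,0⟩ k=>⟨2,0,0⟩
  e2=⟨0,0,1⟩ h=>⟨0,2,0⟩ k=>⟨2,1,2⟩
  result₂ = [0 2 2; 2 0 1; 1 0 2]
Equal? YES — commutes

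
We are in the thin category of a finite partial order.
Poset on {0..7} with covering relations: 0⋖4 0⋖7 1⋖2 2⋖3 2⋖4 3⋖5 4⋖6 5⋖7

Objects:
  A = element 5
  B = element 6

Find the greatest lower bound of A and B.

Answer: A∧B = 2

Derivation:
{x : x⊑A ∧ x⊑B} = {1,2}  (A=5, B=6)
  1 ⊑ 2
  2 ⊑ 2
glb = 2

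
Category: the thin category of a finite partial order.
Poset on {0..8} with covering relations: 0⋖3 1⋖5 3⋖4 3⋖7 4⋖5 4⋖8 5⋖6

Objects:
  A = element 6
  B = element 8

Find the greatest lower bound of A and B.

Answer: A∧B = 4

Work:
{x : x<=A ∧ x<=B} = {0,3,4}  (A=6, B=8)
  0 <= 4
  3 <= 4
  4 <= 4
glb = 4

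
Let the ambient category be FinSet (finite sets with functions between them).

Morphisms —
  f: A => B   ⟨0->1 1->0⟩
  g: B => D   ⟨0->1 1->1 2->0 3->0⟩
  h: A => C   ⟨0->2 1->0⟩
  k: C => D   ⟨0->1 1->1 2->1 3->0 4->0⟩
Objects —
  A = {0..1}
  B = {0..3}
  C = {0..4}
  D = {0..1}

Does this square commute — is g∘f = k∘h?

1) trace f;g:
  0 f=>1 g=>1
  1 f=>0 g=>1
  composite₁ = ⟨0->1 1->1⟩
2) trace h;k:
  0 h=>2 k=>1
  1 h=>0 k=>1
  composite₂ = ⟨0->1 1->1⟩
Equal? same morphism ✓

Answer: COMMUTES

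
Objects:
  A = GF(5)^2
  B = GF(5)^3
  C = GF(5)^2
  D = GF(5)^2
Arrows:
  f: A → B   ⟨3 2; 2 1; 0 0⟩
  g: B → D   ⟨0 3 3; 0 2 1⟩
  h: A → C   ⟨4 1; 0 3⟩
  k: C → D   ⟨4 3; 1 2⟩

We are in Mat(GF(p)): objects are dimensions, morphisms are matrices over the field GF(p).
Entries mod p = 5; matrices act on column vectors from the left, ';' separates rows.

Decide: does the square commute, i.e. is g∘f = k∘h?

Along f;g (path 1):
  e0=⟨1,0⟩ f→⟨3,2,0⟩ g→⟨1,4⟩
  e1=⟨0,1⟩ f→⟨2,1,0⟩ g→⟨3,2⟩
  composite₁ = ⟨1 3; 4 2⟩
Along h;k (path 2):
  e0=⟨1,0⟩ h→⟨4,0⟩ k→⟨1,4⟩
  e1=⟨0,1⟩ h→⟨1,3⟩ k→⟨3,2⟩
  composite₂ = ⟨1 3; 4 2⟩
Equal? equal; square commutes

Answer: COMMUTES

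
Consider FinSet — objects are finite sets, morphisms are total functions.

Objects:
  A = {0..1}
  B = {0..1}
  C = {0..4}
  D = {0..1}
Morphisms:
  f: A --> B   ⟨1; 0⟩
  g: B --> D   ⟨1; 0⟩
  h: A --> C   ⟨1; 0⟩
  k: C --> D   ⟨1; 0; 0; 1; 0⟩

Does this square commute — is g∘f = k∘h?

1) trace f;g:
  0 f-->1 g-->0
  1 f-->0 g-->1
  ⟦path⟧₁ = ⟨0; 1⟩
2) trace h;k:
  0 h-->1 k-->0
  1 h-->0 k-->1
  ⟦path⟧₂ = ⟨0; 1⟩
Equal? same morphism ✓

Answer: COMMUTES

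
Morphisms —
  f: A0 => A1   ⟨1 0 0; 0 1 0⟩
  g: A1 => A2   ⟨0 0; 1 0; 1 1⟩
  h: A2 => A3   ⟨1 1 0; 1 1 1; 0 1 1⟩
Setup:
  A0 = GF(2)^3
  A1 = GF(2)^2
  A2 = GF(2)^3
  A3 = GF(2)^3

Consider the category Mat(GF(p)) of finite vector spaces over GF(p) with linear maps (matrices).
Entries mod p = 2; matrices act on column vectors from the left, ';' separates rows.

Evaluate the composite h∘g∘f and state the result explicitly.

  e0=[1,0,0] f=>[1,0] g=>[0,1,1] h=>[1,0,0]
  e1=[0,1,0] f=>[0,1] g=>[0,0,1] h=>[0,1,1]
  e2=[0,0,1] f=>[0,0] g=>[0,0,0] h=>[0,0,0]
⟦path⟧: ⟨1 0 0; 0 1 0; 0 1 0⟩

Answer: ⟨1 0 0; 0 1 0; 0 1 0⟩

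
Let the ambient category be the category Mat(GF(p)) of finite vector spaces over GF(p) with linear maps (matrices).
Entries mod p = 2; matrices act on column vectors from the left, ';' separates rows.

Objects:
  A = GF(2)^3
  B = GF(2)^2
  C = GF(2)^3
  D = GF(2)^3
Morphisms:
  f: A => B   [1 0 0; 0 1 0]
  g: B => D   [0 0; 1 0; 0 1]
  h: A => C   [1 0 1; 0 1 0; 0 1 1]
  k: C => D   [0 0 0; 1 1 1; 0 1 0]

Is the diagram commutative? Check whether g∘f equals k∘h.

Path 1 = f;g:
  e0=[1,0,0] f=>[1,0] g=>[0,1,0]
  e1=[0,1,0] f=>[0,1] g=>[0,0,1]
  e2=[0,0,1] f=>[0,0] g=>[0,0,0]
  ⟦path⟧₁ = [0 0 0; 1 0 0; 0 1 0]
Path 2 = h;k:
  e0=[1,0,0] h=>[1,0,0] k=>[0,1,0]
  e1=[0,1,0] h=>[0,1,1] k=>[0,0,1]
  e2=[0,0,1] h=>[1,0,1] k=>[0,0,0]
  ⟦path⟧₂ = [0 0 0; 1 0 0; 0 1 0]
Equal? YES — commutes

Answer: COMMUTES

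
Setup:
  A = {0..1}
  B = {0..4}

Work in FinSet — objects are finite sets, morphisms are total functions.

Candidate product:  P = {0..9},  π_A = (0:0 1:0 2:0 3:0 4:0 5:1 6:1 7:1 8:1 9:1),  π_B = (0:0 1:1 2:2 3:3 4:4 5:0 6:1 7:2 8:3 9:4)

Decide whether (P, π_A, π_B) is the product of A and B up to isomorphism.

Answer: VALID PRODUCT

Derivation:
|A|·|B| = 2·5 = 10;  |P| = 10
Check the pairing map k ↦ (π_A(k), π_B(k)):
  0 : (0,0)
  1 : (0,1)
  2 : (0,2)
  3 : (0,3)
  4 : (0,4)
  5 : (1,0)
  6 : (1,1)
  7 : (1,2)
  8 : (1,3)
  9 : (1,4)
distinct pairs in image: 10 / 10 needed
  → bijection onto A×B; projections well-typed.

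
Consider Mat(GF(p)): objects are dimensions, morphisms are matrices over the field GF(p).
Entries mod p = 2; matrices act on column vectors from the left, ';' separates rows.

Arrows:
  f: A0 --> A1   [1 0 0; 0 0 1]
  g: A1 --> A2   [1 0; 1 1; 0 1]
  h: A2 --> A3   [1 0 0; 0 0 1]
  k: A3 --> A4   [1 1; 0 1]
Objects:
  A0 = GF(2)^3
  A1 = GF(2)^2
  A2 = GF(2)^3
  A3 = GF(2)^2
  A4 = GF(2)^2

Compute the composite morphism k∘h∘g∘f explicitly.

Answer: [1 0 1; 0 0 1]

Trace:
  e0=[1,0,0] f-->[1,0] g-->[1,1,0] h-->[1,0] k-->[1,0]
  e1=[0,1,0] f-->[0,0] g-->[0,0,0] h-->[0,0] k-->[0,0]
  e2=[0,0,1] f-->[0,1] g-->[0,1,1] h-->[0,1] k-->[1,1]
composite: [1 0 1; 0 0 1]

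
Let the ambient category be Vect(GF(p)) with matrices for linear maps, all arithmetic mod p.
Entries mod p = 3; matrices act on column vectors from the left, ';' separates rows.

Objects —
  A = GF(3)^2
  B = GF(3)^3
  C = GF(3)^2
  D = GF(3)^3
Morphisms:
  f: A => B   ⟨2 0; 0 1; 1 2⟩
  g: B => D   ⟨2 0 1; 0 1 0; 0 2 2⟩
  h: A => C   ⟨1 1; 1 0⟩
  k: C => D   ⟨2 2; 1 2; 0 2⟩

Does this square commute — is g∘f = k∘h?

Answer: DOES NOT COMMUTE

Derivation:
Path 1 = f;g:
  e0=⟨1,0⟩ f=>⟨2,0,1⟩ g=>⟨2,0,2⟩
  e1=⟨0,1⟩ f=>⟨0,1,2⟩ g=>⟨2,1,0⟩
  ⟦path⟧₁ = ⟨2 2; 0 1; 2 0⟩
Path 2 = h;k:
  e0=⟨1,0⟩ h=>⟨1,1⟩ k=>⟨1,0,2⟩
  e1=⟨0,1⟩ h=>⟨1,0⟩ k=>⟨2,1,0⟩
  ⟦path⟧₂ = ⟨1 2; 0 1; 2 0⟩
Equal? differ; not commutative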